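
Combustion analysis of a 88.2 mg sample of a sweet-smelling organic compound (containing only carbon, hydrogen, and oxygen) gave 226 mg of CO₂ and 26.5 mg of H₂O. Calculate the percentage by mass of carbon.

mol C = 0.226 g CO₂ ÷ 44.009 g/mol = 0.005135 mol
mol H = 2 × 0.0265 g H₂O ÷ 18.015 g/mol = 0.002942 mol
mass O = 0.0882 − (0.06168 + 0.002966) = 0.02355 g → mol O = 0.02355 ÷ 15.999 = 0.001472 mol
mass % C = 0.06168 g ÷ 0.0882 g × 100%

69.9%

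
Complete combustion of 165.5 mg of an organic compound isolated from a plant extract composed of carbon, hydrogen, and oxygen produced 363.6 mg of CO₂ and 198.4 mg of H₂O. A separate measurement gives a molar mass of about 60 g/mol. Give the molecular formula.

C3H8O

mol C = 0.3636 g CO₂ ÷ 44.009 g/mol = 0.0082619 mol
mol H = 2 × 0.1984 g H₂O ÷ 18.015 g/mol = 0.022026 mol
mass O = 0.1655 − (0.099234 + 0.022202) = 0.044063 g → mol O = 0.044063 ÷ 15.999 = 0.0027541 mol
Divide by the smallest (0.0027541 mol): C 3.000, H 7.997, O 1.000
Empirical formula: C3H8O
Empirical-formula mass = 60.10 g/mol; 60 ÷ 60.10 ≈ 1, so the molecular formula is C3H8O.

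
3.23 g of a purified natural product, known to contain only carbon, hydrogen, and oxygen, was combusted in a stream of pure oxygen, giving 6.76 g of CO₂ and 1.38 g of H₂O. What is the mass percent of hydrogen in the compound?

mol C = 6.76 g CO₂ ÷ 44.009 g/mol = 0.1536 mol
mol H = 2 × 1.38 g H₂O ÷ 18.015 g/mol = 0.1532 mol
mass O = 3.23 − (1.845 + 0.1544) = 1.231 g → mol O = 1.231 ÷ 15.999 = 0.07692 mol
mass % H = 0.1544 g ÷ 3.23 g × 100%

4.8%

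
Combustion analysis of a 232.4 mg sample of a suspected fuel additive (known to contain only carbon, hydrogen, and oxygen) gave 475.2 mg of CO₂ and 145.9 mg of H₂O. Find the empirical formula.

C2H3O

mol C = 0.4752 g CO₂ ÷ 44.009 g/mol = 0.010798 mol
mol H = 2 × 0.1459 g H₂O ÷ 18.015 g/mol = 0.016198 mol
mass O = 0.2324 − (0.12969 + 0.016327) = 0.086381 g → mol O = 0.086381 ÷ 15.999 = 0.0053991 mol
Divide by the smallest (0.0053991 mol): C 2.000, H 3.000, O 1.000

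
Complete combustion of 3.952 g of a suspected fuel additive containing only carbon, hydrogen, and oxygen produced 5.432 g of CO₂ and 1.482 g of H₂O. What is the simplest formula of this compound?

C6H8O7

mol C = 5.432 g CO₂ ÷ 44.009 g/mol = 0.12343 mol
mol H = 2 × 1.482 g H₂O ÷ 18.015 g/mol = 0.16453 mol
mass O = 3.952 − (1.4825 + 0.16585) = 2.3036 g → mol O = 2.3036 ÷ 15.999 = 0.14399 mol
Divide by the smallest (0.12343 mol): C 1.000, H 1.333, O 1.167
Multiplying each by 6 gives whole numbers: C 6.00, H 8.00, O 7.00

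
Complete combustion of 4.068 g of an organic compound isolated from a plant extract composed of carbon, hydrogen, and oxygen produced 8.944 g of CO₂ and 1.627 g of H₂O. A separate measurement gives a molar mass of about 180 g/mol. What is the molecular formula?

C9H8O4

mol C = 8.944 g CO₂ ÷ 44.009 g/mol = 0.20323 mol
mol H = 2 × 1.627 g H₂O ÷ 18.015 g/mol = 0.18063 mol
mass O = 4.068 − (2.4410 + 0.18207) = 1.4449 g → mol O = 1.4449 ÷ 15.999 = 0.090313 mol
Divide by the smallest (0.090313 mol): C 2.250, H 2.000, O 1.000
Multiplying each by 4 gives whole numbers: C 9.00, H 8.00, O 4.00
Empirical formula: C9H8O4
Empirical-formula mass = 180.16 g/mol; 180 ÷ 180.16 ≈ 1, so the molecular formula is C9H8O4.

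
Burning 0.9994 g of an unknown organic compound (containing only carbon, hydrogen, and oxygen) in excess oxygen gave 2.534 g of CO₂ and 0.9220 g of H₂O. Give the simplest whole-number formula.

mol C = 2.534 g CO₂ ÷ 44.009 g/mol = 0.057579 mol
mol H = 2 × 0.9220 g H₂O ÷ 18.015 g/mol = 0.10236 mol
mass O = 0.9994 − (0.69158 + 0.10318) = 0.20464 g → mol O = 0.20464 ÷ 15.999 = 0.012791 mol
Divide by the smallest (0.012791 mol): C 4.502, H 8.003, O 1.000
Multiplying each by 2 gives whole numbers: C 9.00, H 16.01, O 2.00

C9H16O2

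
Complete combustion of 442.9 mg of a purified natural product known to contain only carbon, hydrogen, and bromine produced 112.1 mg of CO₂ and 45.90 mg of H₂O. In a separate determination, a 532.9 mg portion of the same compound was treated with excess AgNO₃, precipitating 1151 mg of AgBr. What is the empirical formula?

mol C = 0.1121 g CO₂ ÷ 44.009 g/mol = 0.0025472 mol
mol H = 2 × 0.04590 g H₂O ÷ 18.015 g/mol = 0.0050958 mol
From the AgBr data: mol Br per gram of compound = (1.151 ÷ 187.772) ÷ 0.5329 = 0.011503 mol/g, so in the 0.4429 g combustion sample mol Br = 0.0050945 mol
Divide by the smallest (0.0025472 mol): C 1.000, H 2.001, Br 2.000

CH2Br2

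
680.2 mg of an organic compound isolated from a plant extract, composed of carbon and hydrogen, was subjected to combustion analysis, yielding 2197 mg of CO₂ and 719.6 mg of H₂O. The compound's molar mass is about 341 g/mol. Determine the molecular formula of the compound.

mol C = 2.197 g CO₂ ÷ 44.009 g/mol = 0.049922 mol
mol H = 2 × 0.7196 g H₂O ÷ 18.015 g/mol = 0.079889 mol
Divide by the smallest (0.049922 mol): C 1.000, H 1.600
Multiplying each by 5 gives whole numbers: C 5.00, H 8.00
Empirical formula: C5H8
Empirical-formula mass = 68.12 g/mol; 341 ÷ 68.12 ≈ 5, so the molecular formula is C25H40.

C25H40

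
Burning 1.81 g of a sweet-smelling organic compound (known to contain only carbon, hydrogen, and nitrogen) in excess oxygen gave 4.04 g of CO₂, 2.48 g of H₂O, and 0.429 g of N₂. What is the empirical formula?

mol C = 4.04 g CO₂ ÷ 44.009 g/mol = 0.09180 mol
mol H = 2 × 2.48 g H₂O ÷ 18.015 g/mol = 0.2753 mol
mol N = 2 × 0.429 g N₂ ÷ 28.014 g/mol = 0.03063 mol
Divide by the smallest (0.03063 mol): C 2.997, H 8.989, N 1.000

C3H9N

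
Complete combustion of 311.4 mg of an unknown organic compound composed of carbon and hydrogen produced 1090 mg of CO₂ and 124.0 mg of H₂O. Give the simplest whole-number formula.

C9H5

mol C = 1.090 g CO₂ ÷ 44.009 g/mol = 0.024768 mol
mol H = 2 × 0.1240 g H₂O ÷ 18.015 g/mol = 0.013766 mol
Divide by the smallest (0.013766 mol): C 1.799, H 1.000
Multiplying each by 5 gives whole numbers: C 9.00, H 5.00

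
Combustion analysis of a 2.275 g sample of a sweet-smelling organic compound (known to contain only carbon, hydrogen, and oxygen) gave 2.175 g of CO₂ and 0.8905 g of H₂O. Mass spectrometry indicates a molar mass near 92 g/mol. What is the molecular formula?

mol C = 2.175 g CO₂ ÷ 44.009 g/mol = 0.049422 mol
mol H = 2 × 0.8905 g H₂O ÷ 18.015 g/mol = 0.098862 mol
mass O = 2.275 − (0.59360 + 0.099653) = 1.5817 g → mol O = 1.5817 ÷ 15.999 = 0.098865 mol
Divide by the smallest (0.049422 mol): C 1.000, H 2.000, O 2.000
Empirical formula: CH2O2
Empirical-formula mass = 46.02 g/mol; 92 ÷ 46.02 ≈ 2, so the molecular formula is C2H4O4.

C2H4O4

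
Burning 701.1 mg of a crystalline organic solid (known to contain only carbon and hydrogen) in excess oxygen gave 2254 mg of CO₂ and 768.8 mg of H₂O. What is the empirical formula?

mol C = 2.254 g CO₂ ÷ 44.009 g/mol = 0.051217 mol
mol H = 2 × 0.7688 g H₂O ÷ 18.015 g/mol = 0.085351 mol
Divide by the smallest (0.051217 mol): C 1.000, H 1.666
Multiplying each by 3 gives whole numbers: C 3.00, H 5.00

C3H5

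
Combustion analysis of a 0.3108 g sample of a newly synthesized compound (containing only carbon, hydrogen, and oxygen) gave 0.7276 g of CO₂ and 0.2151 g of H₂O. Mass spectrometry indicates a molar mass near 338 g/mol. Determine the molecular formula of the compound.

mol C = 0.7276 g CO₂ ÷ 44.009 g/mol = 0.016533 mol
mol H = 2 × 0.2151 g H₂O ÷ 18.015 g/mol = 0.023880 mol
mass O = 0.3108 − (0.19858 + 0.024071) = 0.088151 g → mol O = 0.088151 ÷ 15.999 = 0.0055098 mol
Divide by the smallest (0.0055098 mol): C 3.001, H 4.334, O 1.000
Multiplying each by 3 gives whole numbers: C 9.00, H 13.00, O 3.00
Empirical formula: C9H13O3
Empirical-formula mass = 169.20 g/mol; 338 ÷ 169.20 ≈ 2, so the molecular formula is C18H26O6.

C18H26O6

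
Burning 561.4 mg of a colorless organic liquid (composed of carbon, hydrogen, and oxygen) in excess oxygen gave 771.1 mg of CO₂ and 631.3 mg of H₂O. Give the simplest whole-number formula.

mol C = 0.7711 g CO₂ ÷ 44.009 g/mol = 0.017521 mol
mol H = 2 × 0.6313 g H₂O ÷ 18.015 g/mol = 0.070086 mol
mass O = 0.5614 − (0.21045 + 0.070647) = 0.28030 g → mol O = 0.28030 ÷ 15.999 = 0.017520 mol
Divide by the smallest (0.017520 mol): C 1.000, H 4.000, O 1.000

CH4O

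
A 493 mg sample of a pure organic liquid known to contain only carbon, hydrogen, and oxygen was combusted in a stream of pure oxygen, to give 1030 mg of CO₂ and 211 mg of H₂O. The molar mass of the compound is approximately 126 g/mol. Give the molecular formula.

mol C = 1.03 g CO₂ ÷ 44.009 g/mol = 0.02340 mol
mol H = 2 × 0.211 g H₂O ÷ 18.015 g/mol = 0.02342 mol
mass O = 0.493 − (0.2811 + 0.02361) = 0.1883 g → mol O = 0.1883 ÷ 15.999 = 0.01177 mol
Divide by the smallest (0.01177 mol): C 1.989, H 1.991, O 1.000
Empirical formula: C2H2O
Empirical-formula mass = 42.04 g/mol; 126 ÷ 42.04 ≈ 3, so the molecular formula is C6H6O3.

C6H6O3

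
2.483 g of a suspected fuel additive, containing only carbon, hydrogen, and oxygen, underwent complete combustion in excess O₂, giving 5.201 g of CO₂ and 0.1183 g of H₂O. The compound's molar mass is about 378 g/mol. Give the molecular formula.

mol C = 5.201 g CO₂ ÷ 44.009 g/mol = 0.11818 mol
mol H = 2 × 0.1183 g H₂O ÷ 18.015 g/mol = 0.013133 mol
mass O = 2.483 − (1.4195 + 0.013239) = 1.0503 g → mol O = 1.0503 ÷ 15.999 = 0.065648 mol
Divide by the smallest (0.013133 mol): C 8.998, H 1.000, O 4.998
Empirical formula: C9HO5
Empirical-formula mass = 189.10 g/mol; 378 ÷ 189.10 ≈ 2, so the molecular formula is C18H2O10.

C18H2O10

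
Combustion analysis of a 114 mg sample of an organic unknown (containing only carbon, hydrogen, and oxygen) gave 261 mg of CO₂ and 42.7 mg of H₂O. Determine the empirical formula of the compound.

mol C = 0.261 g CO₂ ÷ 44.009 g/mol = 0.005931 mol
mol H = 2 × 0.0427 g H₂O ÷ 18.015 g/mol = 0.004740 mol
mass O = 0.114 − (0.07123 + 0.004778) = 0.03799 g → mol O = 0.03799 ÷ 15.999 = 0.002374 mol
Divide by the smallest (0.002374 mol): C 2.498, H 1.996, O 1.000
Multiplying each by 2 gives whole numbers: C 5.00, H 3.99, O 2.00

C5H4O2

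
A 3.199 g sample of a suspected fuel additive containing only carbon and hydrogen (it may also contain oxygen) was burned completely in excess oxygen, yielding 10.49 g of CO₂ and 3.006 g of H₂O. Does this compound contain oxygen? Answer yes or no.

mol C = 10.49 g CO₂ ÷ 44.009 g/mol = 0.23836 mol
mol H = 2 × 3.006 g H₂O ÷ 18.015 g/mol = 0.33372 mol
C and H together account for 3.1993 g — essentially the entire 3.199 g sample — so the compound contains no oxygen.

no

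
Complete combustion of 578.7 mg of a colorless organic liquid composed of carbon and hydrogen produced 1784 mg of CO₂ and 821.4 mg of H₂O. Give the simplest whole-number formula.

C4H9

mol C = 1.784 g CO₂ ÷ 44.009 g/mol = 0.040537 mol
mol H = 2 × 0.8214 g H₂O ÷ 18.015 g/mol = 0.091191 mol
Divide by the smallest (0.040537 mol): C 1.000, H 2.250
Multiplying each by 4 gives whole numbers: C 4.00, H 9.00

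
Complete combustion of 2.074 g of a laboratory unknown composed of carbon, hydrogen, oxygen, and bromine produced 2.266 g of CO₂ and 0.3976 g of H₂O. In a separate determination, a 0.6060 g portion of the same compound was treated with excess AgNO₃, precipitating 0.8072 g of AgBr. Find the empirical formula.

mol C = 2.266 g CO₂ ÷ 44.009 g/mol = 0.051489 mol
mol H = 2 × 0.3976 g H₂O ÷ 18.015 g/mol = 0.044141 mol
From the AgBr data: mol Br per gram of compound = (0.8072 ÷ 187.772) ÷ 0.6060 = 0.0070938 mol/g, so in the 2.074 g combustion sample mol Br = 0.014712 mol
mass O = 2.074 − (0.61844 + 0.044494 + 1.1756) = 0.23548 g → mol O = 0.23548 ÷ 15.999 = 0.014718 mol
Divide by the smallest (0.014712 mol): C 3.500, H 3.000, Br 1.000, O 1.000
Multiplying each by 2 gives whole numbers: C 7.00, H 6.00, Br 2.00, O 2.00

C7H6Br2O2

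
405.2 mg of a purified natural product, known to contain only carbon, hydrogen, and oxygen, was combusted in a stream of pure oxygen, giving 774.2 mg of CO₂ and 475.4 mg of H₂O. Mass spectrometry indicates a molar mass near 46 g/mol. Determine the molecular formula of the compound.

mol C = 0.7742 g CO₂ ÷ 44.009 g/mol = 0.017592 mol
mol H = 2 × 0.4754 g H₂O ÷ 18.015 g/mol = 0.052778 mol
mass O = 0.4052 − (0.21130 + 0.053200) = 0.14070 g → mol O = 0.14070 ÷ 15.999 = 0.0087945 mol
Divide by the smallest (0.0087945 mol): C 2.000, H 6.001, O 1.000
Empirical formula: C2H6O
Empirical-formula mass = 46.07 g/mol; 46 ÷ 46.07 ≈ 1, so the molecular formula is C2H6O.

C2H6O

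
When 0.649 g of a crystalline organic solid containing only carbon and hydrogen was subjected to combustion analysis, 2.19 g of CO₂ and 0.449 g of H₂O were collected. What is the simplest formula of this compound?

CH

mol C = 2.19 g CO₂ ÷ 44.009 g/mol = 0.04976 mol
mol H = 2 × 0.449 g H₂O ÷ 18.015 g/mol = 0.04985 mol
Divide by the smallest (0.04976 mol): C 1.000, H 1.002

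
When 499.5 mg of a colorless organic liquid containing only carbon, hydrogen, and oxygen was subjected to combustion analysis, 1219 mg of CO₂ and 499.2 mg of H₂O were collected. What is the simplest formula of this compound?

C4H8O

mol C = 1.219 g CO₂ ÷ 44.009 g/mol = 0.027699 mol
mol H = 2 × 0.4992 g H₂O ÷ 18.015 g/mol = 0.055420 mol
mass O = 0.4995 − (0.33269 + 0.055864) = 0.11094 g → mol O = 0.11094 ÷ 15.999 = 0.0069345 mol
Divide by the smallest (0.0069345 mol): C 3.994, H 7.992, O 1.000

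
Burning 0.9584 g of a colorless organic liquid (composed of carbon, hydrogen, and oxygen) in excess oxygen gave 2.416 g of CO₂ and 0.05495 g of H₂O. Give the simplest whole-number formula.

mol C = 2.416 g CO₂ ÷ 44.009 g/mol = 0.054898 mol
mol H = 2 × 0.05495 g H₂O ÷ 18.015 g/mol = 0.0061005 mol
mass O = 0.9584 − (0.65938 + 0.0061493) = 0.29287 g → mol O = 0.29287 ÷ 15.999 = 0.018306 mol
Divide by the smallest (0.0061005 mol): C 8.999, H 1.000, O 3.001

C9HO3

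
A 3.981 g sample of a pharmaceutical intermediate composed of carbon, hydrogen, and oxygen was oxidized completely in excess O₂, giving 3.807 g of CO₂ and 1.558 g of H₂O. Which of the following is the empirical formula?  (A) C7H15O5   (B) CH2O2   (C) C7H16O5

mol C = 3.807 g CO₂ ÷ 44.009 g/mol = 0.086505 mol
mol H = 2 × 1.558 g H₂O ÷ 18.015 g/mol = 0.17297 mol
mass O = 3.981 − (1.0390 + 0.17435) = 2.7676 g → mol O = 2.7676 ÷ 15.999 = 0.17299 mol
Divide by the smallest (0.086505 mol): C 1.000, H 2.000, O 2.000

(B) CH2O2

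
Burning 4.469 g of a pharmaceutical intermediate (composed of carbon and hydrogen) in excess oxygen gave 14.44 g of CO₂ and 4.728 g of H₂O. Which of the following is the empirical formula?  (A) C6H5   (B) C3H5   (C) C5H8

mol C = 14.44 g CO₂ ÷ 44.009 g/mol = 0.32811 mol
mol H = 2 × 4.728 g H₂O ÷ 18.015 g/mol = 0.52490 mol
Divide by the smallest (0.32811 mol): C 1.000, H 1.600
Multiplying each by 5 gives whole numbers: C 5.00, H 8.00

(C) C5H8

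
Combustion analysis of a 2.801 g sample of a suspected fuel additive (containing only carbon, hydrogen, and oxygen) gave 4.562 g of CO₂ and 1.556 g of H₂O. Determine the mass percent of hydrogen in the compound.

6.22%

mol C = 4.562 g CO₂ ÷ 44.009 g/mol = 0.10366 mol
mol H = 2 × 1.556 g H₂O ÷ 18.015 g/mol = 0.17274 mol
mass O = 2.801 − (1.2451 + 0.17413) = 1.3818 g → mol O = 1.3818 ÷ 15.999 = 0.086368 mol
mass % H = 0.17413 g ÷ 2.801 g × 100%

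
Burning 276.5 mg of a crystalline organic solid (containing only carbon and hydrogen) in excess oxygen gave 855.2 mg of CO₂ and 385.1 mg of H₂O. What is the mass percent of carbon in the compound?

mol C = 0.8552 g CO₂ ÷ 44.009 g/mol = 0.019432 mol
mol H = 2 × 0.3851 g H₂O ÷ 18.015 g/mol = 0.042753 mol
mass % C = 0.23340 g ÷ 0.2765 g × 100%

84.41%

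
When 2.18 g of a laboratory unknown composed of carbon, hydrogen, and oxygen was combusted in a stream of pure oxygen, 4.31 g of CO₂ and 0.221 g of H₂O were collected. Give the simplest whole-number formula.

C8H2O5

mol C = 4.31 g CO₂ ÷ 44.009 g/mol = 0.09793 mol
mol H = 2 × 0.221 g H₂O ÷ 18.015 g/mol = 0.02454 mol
mass O = 2.18 − (1.176 + 0.02473) = 0.9790 g → mol O = 0.9790 ÷ 15.999 = 0.06119 mol
Divide by the smallest (0.02454 mol): C 3.992, H 1.000, O 2.494
Multiplying each by 2 gives whole numbers: C 7.98, H 2.00, O 4.99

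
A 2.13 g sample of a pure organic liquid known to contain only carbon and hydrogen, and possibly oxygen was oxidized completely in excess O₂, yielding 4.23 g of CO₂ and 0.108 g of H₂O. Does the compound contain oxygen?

mol C = 4.23 g CO₂ ÷ 44.009 g/mol = 0.09612 mol
mol H = 2 × 0.108 g H₂O ÷ 18.015 g/mol = 0.01199 mol
C and H account for only 1.167 g of the 2.13 g sample; the remaining 0.9635 g must be oxygen.

yes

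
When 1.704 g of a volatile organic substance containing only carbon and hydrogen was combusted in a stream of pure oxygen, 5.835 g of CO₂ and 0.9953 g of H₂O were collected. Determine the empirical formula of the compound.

C6H5

mol C = 5.835 g CO₂ ÷ 44.009 g/mol = 0.13259 mol
mol H = 2 × 0.9953 g H₂O ÷ 18.015 g/mol = 0.11050 mol
Divide by the smallest (0.11050 mol): C 1.200, H 1.000
Multiplying each by 5 gives whole numbers: C 6.00, H 5.00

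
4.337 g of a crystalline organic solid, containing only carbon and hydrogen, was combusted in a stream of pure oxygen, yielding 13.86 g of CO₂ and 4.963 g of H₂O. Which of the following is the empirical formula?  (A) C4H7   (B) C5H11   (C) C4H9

mol C = 13.86 g CO₂ ÷ 44.009 g/mol = 0.31494 mol
mol H = 2 × 4.963 g H₂O ÷ 18.015 g/mol = 0.55099 mol
Divide by the smallest (0.31494 mol): C 1.000, H 1.750
Multiplying each by 4 gives whole numbers: C 4.00, H 7.00

(A) C4H7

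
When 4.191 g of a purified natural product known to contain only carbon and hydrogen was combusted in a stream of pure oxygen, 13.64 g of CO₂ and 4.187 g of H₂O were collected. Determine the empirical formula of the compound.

mol C = 13.64 g CO₂ ÷ 44.009 g/mol = 0.30994 mol
mol H = 2 × 4.187 g H₂O ÷ 18.015 g/mol = 0.46483 mol
Divide by the smallest (0.30994 mol): C 1.000, H 1.500
Multiplying each by 2 gives whole numbers: C 2.00, H 3.00

C2H3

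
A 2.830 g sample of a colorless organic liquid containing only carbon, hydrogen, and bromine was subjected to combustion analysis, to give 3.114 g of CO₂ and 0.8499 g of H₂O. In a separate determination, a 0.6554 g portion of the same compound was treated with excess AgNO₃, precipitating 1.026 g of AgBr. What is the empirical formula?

C3H4Br

mol C = 3.114 g CO₂ ÷ 44.009 g/mol = 0.070758 mol
mol H = 2 × 0.8499 g H₂O ÷ 18.015 g/mol = 0.094355 mol
From the AgBr data: mol Br per gram of compound = (1.026 ÷ 187.772) ÷ 0.6554 = 0.0083370 mol/g, so in the 2.830 g combustion sample mol Br = 0.023594 mol
Divide by the smallest (0.023594 mol): C 2.999, H 3.999, Br 1.000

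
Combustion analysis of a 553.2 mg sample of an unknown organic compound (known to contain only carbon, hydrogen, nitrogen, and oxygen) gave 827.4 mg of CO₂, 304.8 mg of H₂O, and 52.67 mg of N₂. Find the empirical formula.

mol C = 0.8274 g CO₂ ÷ 44.009 g/mol = 0.018801 mol
mol H = 2 × 0.3048 g H₂O ÷ 18.015 g/mol = 0.033838 mol
mol N = 2 × 0.05267 g N₂ ÷ 28.014 g/mol = 0.0037603 mol
mass O = 0.5532 − (0.22582 + 0.034109 + 0.052670) = 0.24061 g → mol O = 0.24061 ÷ 15.999 = 0.015039 mol
Divide by the smallest (0.0037603 mol): C 5.000, H 8.999, N 1.000, O 3.999

C5H9NO4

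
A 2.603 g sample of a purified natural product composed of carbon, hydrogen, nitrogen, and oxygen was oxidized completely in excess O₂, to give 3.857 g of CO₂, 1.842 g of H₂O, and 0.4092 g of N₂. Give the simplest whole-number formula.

C3H7NO2

mol C = 3.857 g CO₂ ÷ 44.009 g/mol = 0.087641 mol
mol H = 2 × 1.842 g H₂O ÷ 18.015 g/mol = 0.20450 mol
mol N = 2 × 0.4092 g N₂ ÷ 28.014 g/mol = 0.029214 mol
mass O = 2.603 − (1.0527 + 0.20613 + 0.40920) = 0.93501 g → mol O = 0.93501 ÷ 15.999 = 0.058442 mol
Divide by the smallest (0.029214 mol): C 3.000, H 7.000, N 1.000, O 2.000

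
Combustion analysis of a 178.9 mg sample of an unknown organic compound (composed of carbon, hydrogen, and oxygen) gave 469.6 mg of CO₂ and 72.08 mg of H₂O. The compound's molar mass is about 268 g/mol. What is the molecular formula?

mol C = 0.4696 g CO₂ ÷ 44.009 g/mol = 0.010671 mol
mol H = 2 × 0.07208 g H₂O ÷ 18.015 g/mol = 0.0080022 mol
mass O = 0.1789 − (0.12816 + 0.0080662) = 0.042670 g → mol O = 0.042670 ÷ 15.999 = 0.0026670 mol
Divide by the smallest (0.0026670 mol): C 4.001, H 3.000, O 1.000
Empirical formula: C4H3O
Empirical-formula mass = 67.07 g/mol; 268 ÷ 67.07 ≈ 4, so the molecular formula is C16H12O4.

C16H12O4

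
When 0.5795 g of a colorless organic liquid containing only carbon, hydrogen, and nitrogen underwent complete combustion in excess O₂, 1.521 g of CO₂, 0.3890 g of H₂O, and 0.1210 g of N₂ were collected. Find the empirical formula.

C4H5N

mol C = 1.521 g CO₂ ÷ 44.009 g/mol = 0.034561 mol
mol H = 2 × 0.3890 g H₂O ÷ 18.015 g/mol = 0.043186 mol
mol N = 2 × 0.1210 g N₂ ÷ 28.014 g/mol = 0.0086385 mol
Divide by the smallest (0.0086385 mol): C 4.001, H 4.999, N 1.000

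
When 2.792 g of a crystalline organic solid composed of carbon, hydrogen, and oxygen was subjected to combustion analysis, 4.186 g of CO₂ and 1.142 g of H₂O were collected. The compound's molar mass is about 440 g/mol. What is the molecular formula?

C15H20O15

mol C = 4.186 g CO₂ ÷ 44.009 g/mol = 0.095117 mol
mol H = 2 × 1.142 g H₂O ÷ 18.015 g/mol = 0.12678 mol
mass O = 2.792 − (1.1424 + 0.12780) = 1.5218 g → mol O = 1.5218 ÷ 15.999 = 0.095116 mol
Divide by the smallest (0.095116 mol): C 1.000, H 1.333, O 1.000
Multiplying each by 3 gives whole numbers: C 3.00, H 4.00, O 3.00
Empirical formula: C3H4O3
Empirical-formula mass = 88.06 g/mol; 440 ÷ 88.06 ≈ 5, so the molecular formula is C15H20O15.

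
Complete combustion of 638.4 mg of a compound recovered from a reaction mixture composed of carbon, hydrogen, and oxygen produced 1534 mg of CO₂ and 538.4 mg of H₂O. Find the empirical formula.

C7H12O2

mol C = 1.534 g CO₂ ÷ 44.009 g/mol = 0.034857 mol
mol H = 2 × 0.5384 g H₂O ÷ 18.015 g/mol = 0.059772 mol
mass O = 0.6384 − (0.41866 + 0.060251) = 0.15949 g → mol O = 0.15949 ÷ 15.999 = 0.0099686 mol
Divide by the smallest (0.0099686 mol): C 3.497, H 5.996, O 1.000
Multiplying each by 2 gives whole numbers: C 6.99, H 11.99, O 2.00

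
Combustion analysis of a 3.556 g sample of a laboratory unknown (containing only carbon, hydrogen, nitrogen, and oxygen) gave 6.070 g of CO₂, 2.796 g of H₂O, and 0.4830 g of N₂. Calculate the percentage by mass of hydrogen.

mol C = 6.070 g CO₂ ÷ 44.009 g/mol = 0.13793 mol
mol H = 2 × 2.796 g H₂O ÷ 18.015 g/mol = 0.31041 mol
mol N = 2 × 0.4830 g N₂ ÷ 28.014 g/mol = 0.034483 mol
mass O = 3.556 − (1.6566 + 0.31289 + 0.48300) = 1.1035 g → mol O = 1.1035 ÷ 15.999 = 0.068972 mol
mass % H = 0.31289 g ÷ 3.556 g × 100%

8.80%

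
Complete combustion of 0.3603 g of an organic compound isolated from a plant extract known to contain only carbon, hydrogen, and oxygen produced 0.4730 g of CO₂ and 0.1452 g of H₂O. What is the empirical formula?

C4H6O5

mol C = 0.4730 g CO₂ ÷ 44.009 g/mol = 0.010748 mol
mol H = 2 × 0.1452 g H₂O ÷ 18.015 g/mol = 0.016120 mol
mass O = 0.3603 − (0.12909 + 0.016249) = 0.21496 g → mol O = 0.21496 ÷ 15.999 = 0.013436 mol
Divide by the smallest (0.010748 mol): C 1.000, H 1.500, O 1.250
Multiplying each by 4 gives whole numbers: C 4.00, H 6.00, O 5.00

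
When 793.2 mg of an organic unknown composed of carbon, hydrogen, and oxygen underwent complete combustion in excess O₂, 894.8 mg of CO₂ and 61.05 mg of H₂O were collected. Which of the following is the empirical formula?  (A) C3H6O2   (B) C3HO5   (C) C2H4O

(B) C3HO5

mol C = 0.8948 g CO₂ ÷ 44.009 g/mol = 0.020332 mol
mol H = 2 × 0.06105 g H₂O ÷ 18.015 g/mol = 0.0067777 mol
mass O = 0.7932 − (0.24421 + 0.0068319) = 0.54216 g → mol O = 0.54216 ÷ 15.999 = 0.033887 mol
Divide by the smallest (0.0067777 mol): C 3.000, H 1.000, O 5.000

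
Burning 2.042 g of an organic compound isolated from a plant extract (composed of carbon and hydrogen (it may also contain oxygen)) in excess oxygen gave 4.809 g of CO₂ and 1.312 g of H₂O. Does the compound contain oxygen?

mol C = 4.809 g CO₂ ÷ 44.009 g/mol = 0.10927 mol
mol H = 2 × 1.312 g H₂O ÷ 18.015 g/mol = 0.14566 mol
C and H account for only 1.4593 g of the 2.042 g sample; the remaining 0.58270 g must be oxygen.

yes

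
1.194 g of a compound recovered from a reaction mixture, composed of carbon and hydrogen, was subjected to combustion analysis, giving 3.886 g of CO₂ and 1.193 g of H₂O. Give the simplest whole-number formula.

C2H3

mol C = 3.886 g CO₂ ÷ 44.009 g/mol = 0.088300 mol
mol H = 2 × 1.193 g H₂O ÷ 18.015 g/mol = 0.13245 mol
Divide by the smallest (0.088300 mol): C 1.000, H 1.500
Multiplying each by 2 gives whole numbers: C 2.00, H 3.00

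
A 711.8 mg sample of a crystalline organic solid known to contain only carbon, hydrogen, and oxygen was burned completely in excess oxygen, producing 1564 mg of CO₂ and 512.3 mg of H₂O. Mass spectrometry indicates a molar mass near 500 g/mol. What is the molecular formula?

mol C = 1.564 g CO₂ ÷ 44.009 g/mol = 0.035538 mol
mol H = 2 × 0.5123 g H₂O ÷ 18.015 g/mol = 0.056875 mol
mass O = 0.7118 − (0.42685 + 0.057330) = 0.22762 g → mol O = 0.22762 ÷ 15.999 = 0.014227 mol
Divide by the smallest (0.014227 mol): C 2.498, H 3.998, O 1.000
Multiplying each by 2 gives whole numbers: C 5.00, H 8.00, O 2.00
Empirical formula: C5H8O2
Empirical-formula mass = 100.12 g/mol; 500 ÷ 100.12 ≈ 5, so the molecular formula is C25H40O10.

C25H40O10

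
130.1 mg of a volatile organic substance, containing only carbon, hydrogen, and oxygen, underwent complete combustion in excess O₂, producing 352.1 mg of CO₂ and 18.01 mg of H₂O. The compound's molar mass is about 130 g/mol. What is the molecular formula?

C8H2O2

mol C = 0.3521 g CO₂ ÷ 44.009 g/mol = 0.0080006 mol
mol H = 2 × 0.01801 g H₂O ÷ 18.015 g/mol = 0.0019994 mol
mass O = 0.1301 − (0.096096 + 0.0020154) = 0.031989 g → mol O = 0.031989 ÷ 15.999 = 0.0019994 mol
Divide by the smallest (0.0019994 mol): C 4.001, H 1.000, O 1.000
Empirical formula: C4HO
Empirical-formula mass = 65.05 g/mol; 130 ÷ 65.05 ≈ 2, so the molecular formula is C8H2O2.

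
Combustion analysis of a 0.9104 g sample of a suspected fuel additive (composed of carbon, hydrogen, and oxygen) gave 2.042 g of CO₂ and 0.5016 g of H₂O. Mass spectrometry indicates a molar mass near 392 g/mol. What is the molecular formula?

mol C = 2.042 g CO₂ ÷ 44.009 g/mol = 0.046400 mol
mol H = 2 × 0.5016 g H₂O ÷ 18.015 g/mol = 0.055687 mol
mass O = 0.9104 − (0.55731 + 0.056132) = 0.29696 g → mol O = 0.29696 ÷ 15.999 = 0.018561 mol
Divide by the smallest (0.018561 mol): C 2.500, H 3.000, O 1.000
Multiplying each by 2 gives whole numbers: C 5.00, H 6.00, O 2.00
Empirical formula: C5H6O2
Empirical-formula mass = 98.10 g/mol; 392 ÷ 98.10 ≈ 4, so the molecular formula is C20H24O8.

C20H24O8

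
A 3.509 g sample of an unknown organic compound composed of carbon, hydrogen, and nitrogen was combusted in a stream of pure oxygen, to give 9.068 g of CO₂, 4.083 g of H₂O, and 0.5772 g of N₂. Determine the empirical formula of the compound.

mol C = 9.068 g CO₂ ÷ 44.009 g/mol = 0.20605 mol
mol H = 2 × 4.083 g H₂O ÷ 18.015 g/mol = 0.45329 mol
mol N = 2 × 0.5772 g N₂ ÷ 28.014 g/mol = 0.041208 mol
Divide by the smallest (0.041208 mol): C 5.000, H 11.000, N 1.000

C5H11N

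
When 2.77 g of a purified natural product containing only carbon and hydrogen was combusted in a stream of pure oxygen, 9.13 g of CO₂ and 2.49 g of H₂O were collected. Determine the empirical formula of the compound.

C3H4

mol C = 9.13 g CO₂ ÷ 44.009 g/mol = 0.2075 mol
mol H = 2 × 2.49 g H₂O ÷ 18.015 g/mol = 0.2764 mol
Divide by the smallest (0.2075 mol): C 1.000, H 1.332
Multiplying each by 3 gives whole numbers: C 3.00, H 4.00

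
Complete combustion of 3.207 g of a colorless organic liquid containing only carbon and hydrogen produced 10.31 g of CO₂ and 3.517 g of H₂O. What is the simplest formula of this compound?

C3H5

mol C = 10.31 g CO₂ ÷ 44.009 g/mol = 0.23427 mol
mol H = 2 × 3.517 g H₂O ÷ 18.015 g/mol = 0.39045 mol
Divide by the smallest (0.23427 mol): C 1.000, H 1.667
Multiplying each by 3 gives whole numbers: C 3.00, H 5.00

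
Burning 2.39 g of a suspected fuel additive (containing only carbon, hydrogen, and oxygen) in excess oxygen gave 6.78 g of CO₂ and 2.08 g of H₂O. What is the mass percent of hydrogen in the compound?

mol C = 6.78 g CO₂ ÷ 44.009 g/mol = 0.1541 mol
mol H = 2 × 2.08 g H₂O ÷ 18.015 g/mol = 0.2309 mol
mass O = 2.39 − (1.850 + 0.2328) = 0.3068 g → mol O = 0.3068 ÷ 15.999 = 0.01918 mol
mass % H = 0.2328 g ÷ 2.39 g × 100%

9.7%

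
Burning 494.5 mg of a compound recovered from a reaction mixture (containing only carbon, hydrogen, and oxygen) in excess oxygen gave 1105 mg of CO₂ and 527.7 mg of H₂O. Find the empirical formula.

C3H7O

mol C = 1.105 g CO₂ ÷ 44.009 g/mol = 0.025109 mol
mol H = 2 × 0.5277 g H₂O ÷ 18.015 g/mol = 0.058585 mol
mass O = 0.4945 − (0.30158 + 0.059053) = 0.13387 g → mol O = 0.13387 ÷ 15.999 = 0.0083673 mol
Divide by the smallest (0.0083673 mol): C 3.001, H 7.002, O 1.000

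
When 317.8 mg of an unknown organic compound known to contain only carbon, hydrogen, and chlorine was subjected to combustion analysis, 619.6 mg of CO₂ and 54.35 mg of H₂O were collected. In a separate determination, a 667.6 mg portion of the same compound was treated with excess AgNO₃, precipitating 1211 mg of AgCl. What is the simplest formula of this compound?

mol C = 0.6196 g CO₂ ÷ 44.009 g/mol = 0.014079 mol
mol H = 2 × 0.05435 g H₂O ÷ 18.015 g/mol = 0.0060339 mol
From the AgCl data: mol Cl per gram of compound = (1.211 ÷ 143.318) ÷ 0.6676 = 0.012657 mol/g, so in the 0.3178 g combustion sample mol Cl = 0.0040224 mol
Divide by the smallest (0.0040224 mol): C 3.500, H 1.500, Cl 1.000
Multiplying each by 2 gives whole numbers: C 7.00, H 3.00, Cl 2.00

C7H3Cl2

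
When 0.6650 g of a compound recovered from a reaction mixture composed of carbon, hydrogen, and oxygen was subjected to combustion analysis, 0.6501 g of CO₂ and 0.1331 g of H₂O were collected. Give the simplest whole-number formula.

CHO2

mol C = 0.6501 g CO₂ ÷ 44.009 g/mol = 0.014772 mol
mol H = 2 × 0.1331 g H₂O ÷ 18.015 g/mol = 0.014777 mol
mass O = 0.6650 − (0.17743 + 0.014895) = 0.47268 g → mol O = 0.47268 ÷ 15.999 = 0.029544 mol
Divide by the smallest (0.014772 mol): C 1.000, H 1.000, O 2.000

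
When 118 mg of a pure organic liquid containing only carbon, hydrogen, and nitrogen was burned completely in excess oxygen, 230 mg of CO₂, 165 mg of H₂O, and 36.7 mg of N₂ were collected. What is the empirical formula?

mol C = 0.230 g CO₂ ÷ 44.009 g/mol = 0.005226 mol
mol H = 2 × 0.165 g H₂O ÷ 18.015 g/mol = 0.01832 mol
mol N = 2 × 0.0367 g N₂ ÷ 28.014 g/mol = 0.002620 mol
Divide by the smallest (0.002620 mol): C 1.995, H 6.991, N 1.000

C2H7N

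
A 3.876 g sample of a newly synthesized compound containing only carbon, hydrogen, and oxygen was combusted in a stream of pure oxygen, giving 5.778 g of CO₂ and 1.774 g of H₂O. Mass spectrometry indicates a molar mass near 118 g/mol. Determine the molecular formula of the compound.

mol C = 5.778 g CO₂ ÷ 44.009 g/mol = 0.13129 mol
mol H = 2 × 1.774 g H₂O ÷ 18.015 g/mol = 0.19695 mol
mass O = 3.876 − (1.5769 + 0.19852) = 2.1005 g → mol O = 2.1005 ÷ 15.999 = 0.13129 mol
Divide by the smallest (0.13129 mol): C 1.000, H 1.500, O 1.000
Multiplying each by 2 gives whole numbers: C 2.00, H 3.00, O 2.00
Empirical formula: C2H3O2
Empirical-formula mass = 59.04 g/mol; 118 ÷ 59.04 ≈ 2, so the molecular formula is C4H6O4.

C4H6O4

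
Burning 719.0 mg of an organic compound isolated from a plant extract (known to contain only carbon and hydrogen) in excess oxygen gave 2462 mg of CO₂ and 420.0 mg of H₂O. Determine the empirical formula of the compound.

mol C = 2.462 g CO₂ ÷ 44.009 g/mol = 0.055943 mol
mol H = 2 × 0.4200 g H₂O ÷ 18.015 g/mol = 0.046628 mol
Divide by the smallest (0.046628 mol): C 1.200, H 1.000
Multiplying each by 5 gives whole numbers: C 6.00, H 5.00

C6H5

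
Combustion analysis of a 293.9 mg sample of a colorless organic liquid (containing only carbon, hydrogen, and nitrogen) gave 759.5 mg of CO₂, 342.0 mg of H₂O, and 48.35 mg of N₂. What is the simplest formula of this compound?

C5H11N

mol C = 0.7595 g CO₂ ÷ 44.009 g/mol = 0.017258 mol
mol H = 2 × 0.3420 g H₂O ÷ 18.015 g/mol = 0.037968 mol
mol N = 2 × 0.04835 g N₂ ÷ 28.014 g/mol = 0.0034518 mol
Divide by the smallest (0.0034518 mol): C 5.000, H 10.999, N 1.000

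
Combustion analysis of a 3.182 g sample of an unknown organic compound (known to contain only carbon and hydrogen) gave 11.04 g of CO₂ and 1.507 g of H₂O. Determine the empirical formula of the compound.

C3H2

mol C = 11.04 g CO₂ ÷ 44.009 g/mol = 0.25086 mol
mol H = 2 × 1.507 g H₂O ÷ 18.015 g/mol = 0.16731 mol
Divide by the smallest (0.16731 mol): C 1.499, H 1.000
Multiplying each by 2 gives whole numbers: C 3.00, H 2.00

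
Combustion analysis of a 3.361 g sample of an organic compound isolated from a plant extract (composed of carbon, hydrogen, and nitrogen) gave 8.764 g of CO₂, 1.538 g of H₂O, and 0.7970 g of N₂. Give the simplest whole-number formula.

mol C = 8.764 g CO₂ ÷ 44.009 g/mol = 0.19914 mol
mol H = 2 × 1.538 g H₂O ÷ 18.015 g/mol = 0.17075 mol
mol N = 2 × 0.7970 g N₂ ÷ 28.014 g/mol = 0.056900 mol
Divide by the smallest (0.056900 mol): C 3.500, H 3.001, N 1.000
Multiplying each by 2 gives whole numbers: C 7.00, H 6.00, N 2.00

C7H6N2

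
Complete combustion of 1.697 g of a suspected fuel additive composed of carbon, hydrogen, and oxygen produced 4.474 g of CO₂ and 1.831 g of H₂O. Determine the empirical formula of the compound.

C6H12O

mol C = 4.474 g CO₂ ÷ 44.009 g/mol = 0.10166 mol
mol H = 2 × 1.831 g H₂O ÷ 18.015 g/mol = 0.20328 mol
mass O = 1.697 − (1.2211 + 0.20490) = 0.27105 g → mol O = 0.27105 ÷ 15.999 = 0.016942 mol
Divide by the smallest (0.016942 mol): C 6.001, H 11.999, O 1.000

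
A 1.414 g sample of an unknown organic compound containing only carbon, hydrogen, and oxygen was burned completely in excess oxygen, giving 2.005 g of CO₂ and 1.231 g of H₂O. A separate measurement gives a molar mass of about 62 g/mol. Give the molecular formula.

C2H6O2

mol C = 2.005 g CO₂ ÷ 44.009 g/mol = 0.045559 mol
mol H = 2 × 1.231 g H₂O ÷ 18.015 g/mol = 0.13666 mol
mass O = 1.414 − (0.54721 + 0.13776) = 0.72904 g → mol O = 0.72904 ÷ 15.999 = 0.045568 mol
Divide by the smallest (0.045559 mol): C 1.000, H 3.000, O 1.000
Empirical formula: CH3O
Empirical-formula mass = 31.03 g/mol; 62 ÷ 31.03 ≈ 2, so the molecular formula is C2H6O2.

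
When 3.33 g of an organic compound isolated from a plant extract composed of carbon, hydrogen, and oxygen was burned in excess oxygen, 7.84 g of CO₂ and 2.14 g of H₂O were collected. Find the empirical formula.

C3H4O

mol C = 7.84 g CO₂ ÷ 44.009 g/mol = 0.1781 mol
mol H = 2 × 2.14 g H₂O ÷ 18.015 g/mol = 0.2376 mol
mass O = 3.33 − (2.140 + 0.2395) = 0.9508 g → mol O = 0.9508 ÷ 15.999 = 0.05943 mol
Divide by the smallest (0.05943 mol): C 2.998, H 3.998, O 1.000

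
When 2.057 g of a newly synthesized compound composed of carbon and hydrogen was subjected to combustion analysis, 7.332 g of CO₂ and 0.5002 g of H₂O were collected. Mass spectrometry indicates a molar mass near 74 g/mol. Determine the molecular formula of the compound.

mol C = 7.332 g CO₂ ÷ 44.009 g/mol = 0.16660 mol
mol H = 2 × 0.5002 g H₂O ÷ 18.015 g/mol = 0.055532 mol
Divide by the smallest (0.055532 mol): C 3.000, H 1.000
Empirical formula: C3H
Empirical-formula mass = 37.04 g/mol; 74 ÷ 37.04 ≈ 2, so the molecular formula is C6H2.

C6H2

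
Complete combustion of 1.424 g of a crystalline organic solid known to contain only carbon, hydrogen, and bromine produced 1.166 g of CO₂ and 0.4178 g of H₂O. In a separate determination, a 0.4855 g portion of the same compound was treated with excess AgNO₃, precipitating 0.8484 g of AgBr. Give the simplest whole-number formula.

mol C = 1.166 g CO₂ ÷ 44.009 g/mol = 0.026495 mol
mol H = 2 × 0.4178 g H₂O ÷ 18.015 g/mol = 0.046384 mol
From the AgBr data: mol Br per gram of compound = (0.8484 ÷ 187.772) ÷ 0.4855 = 0.0093064 mol/g, so in the 1.424 g combustion sample mol Br = 0.013252 mol
Divide by the smallest (0.013252 mol): C 1.999, H 3.500, Br 1.000
Multiplying each by 2 gives whole numbers: C 4.00, H 7.00, Br 2.00

C4H7Br2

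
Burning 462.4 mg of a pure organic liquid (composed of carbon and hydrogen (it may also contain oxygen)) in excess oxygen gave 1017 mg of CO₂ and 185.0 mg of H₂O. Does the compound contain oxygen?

yes

mol C = 1.017 g CO₂ ÷ 44.009 g/mol = 0.023109 mol
mol H = 2 × 0.1850 g H₂O ÷ 18.015 g/mol = 0.020538 mol
C and H account for only 0.29826 g of the 0.4624 g sample; the remaining 0.16414 g must be oxygen.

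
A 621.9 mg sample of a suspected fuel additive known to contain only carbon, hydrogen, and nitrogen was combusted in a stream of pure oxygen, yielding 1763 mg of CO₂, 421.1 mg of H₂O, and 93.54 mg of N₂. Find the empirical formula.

mol C = 1.763 g CO₂ ÷ 44.009 g/mol = 0.040060 mol
mol H = 2 × 0.4211 g H₂O ÷ 18.015 g/mol = 0.046750 mol
mol N = 2 × 0.09354 g N₂ ÷ 28.014 g/mol = 0.0066781 mol
Divide by the smallest (0.0066781 mol): C 5.999, H 7.000, N 1.000

C6H7N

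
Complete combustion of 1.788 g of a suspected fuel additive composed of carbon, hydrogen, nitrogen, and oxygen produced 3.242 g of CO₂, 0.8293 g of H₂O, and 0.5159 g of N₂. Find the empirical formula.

mol C = 3.242 g CO₂ ÷ 44.009 g/mol = 0.073667 mol
mol H = 2 × 0.8293 g H₂O ÷ 18.015 g/mol = 0.092068 mol
mol N = 2 × 0.5159 g N₂ ÷ 28.014 g/mol = 0.036832 mol
mass O = 1.788 − (0.88481 + 0.092804 + 0.51590) = 0.29448 g → mol O = 0.29448 ÷ 15.999 = 0.018406 mol
Divide by the smallest (0.018406 mol): C 4.002, H 5.002, N 2.001, O 1.000

C4H5N2O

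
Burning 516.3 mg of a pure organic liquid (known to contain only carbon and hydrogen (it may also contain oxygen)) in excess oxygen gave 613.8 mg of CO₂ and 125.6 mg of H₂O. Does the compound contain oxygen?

mol C = 0.6138 g CO₂ ÷ 44.009 g/mol = 0.013947 mol
mol H = 2 × 0.1256 g H₂O ÷ 18.015 g/mol = 0.013944 mol
C and H account for only 0.18157 g of the 0.5163 g sample; the remaining 0.33473 g must be oxygen.

yes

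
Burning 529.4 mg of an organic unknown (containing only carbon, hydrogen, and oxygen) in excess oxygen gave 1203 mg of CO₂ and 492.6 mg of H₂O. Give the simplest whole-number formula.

mol C = 1.203 g CO₂ ÷ 44.009 g/mol = 0.027335 mol
mol H = 2 × 0.4926 g H₂O ÷ 18.015 g/mol = 0.054688 mol
mass O = 0.5294 − (0.32832 + 0.055125) = 0.14595 g → mol O = 0.14595 ÷ 15.999 = 0.0091225 mol
Divide by the smallest (0.0091225 mol): C 2.996, H 5.995, O 1.000

C3H6O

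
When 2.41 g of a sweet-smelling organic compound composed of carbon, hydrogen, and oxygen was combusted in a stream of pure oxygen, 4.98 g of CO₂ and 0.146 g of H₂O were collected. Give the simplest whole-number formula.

C7HO4

mol C = 4.98 g CO₂ ÷ 44.009 g/mol = 0.1132 mol
mol H = 2 × 0.146 g H₂O ÷ 18.015 g/mol = 0.01621 mol
mass O = 2.41 − (1.359 + 0.01634) = 1.035 g → mol O = 1.035 ÷ 15.999 = 0.06466 mol
Divide by the smallest (0.01621 mol): C 6.981, H 1.000, O 3.989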